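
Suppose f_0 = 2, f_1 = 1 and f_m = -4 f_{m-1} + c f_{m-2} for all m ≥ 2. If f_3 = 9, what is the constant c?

f_2 = -4 + 2c
f_3 = 16 - 7c
So 16 - 7c = 9, giving c = 1.

1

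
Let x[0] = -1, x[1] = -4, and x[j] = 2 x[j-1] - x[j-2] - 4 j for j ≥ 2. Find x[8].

x[2] = 2(-4) - (-1) - 8 = -15
x[3] = 2(-15) - (-4) - 12 = -38
x[4] = 2(-38) - (-15) - 16 = -77
x[5] = 2(-77) - (-38) - 20 = -136
x[6] = 2(-136) - (-77) - 24 = -219
x[7] = 2(-219) - (-136) - 28 = -330
x[8] = 2(-330) - (-219) - 32 = -473

-473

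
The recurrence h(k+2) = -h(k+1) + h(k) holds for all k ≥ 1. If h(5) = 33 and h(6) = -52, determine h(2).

-5

Rearranging, h(k-2) = h(k) + h(k-1).
h(4) = -52 + 33 = -19
h(3) = 33 + (-19) = 14
h(2) = -19 + 14 = -5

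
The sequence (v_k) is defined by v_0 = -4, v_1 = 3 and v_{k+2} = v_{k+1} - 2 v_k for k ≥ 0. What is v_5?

v_2 = 3 - 2(-4) = 11
v_3 = 11 - 2(3) = 5
v_4 = 5 - 2(11) = -17
v_5 = (-17) - 2(5) = -27

-27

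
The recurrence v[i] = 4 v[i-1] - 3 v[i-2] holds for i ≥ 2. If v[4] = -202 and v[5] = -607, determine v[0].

-2

Rearranging, v[i-2] = (v[i] - 4 v[i-1]) / -3.
v[3] = (-607 - 4*(-202)) / -3 = 201/-3 = -67
v[2] = (-202 - 4*(-67)) / -3 = 66/-3 = -22
v[1] = (-67 - 4*(-22)) / -3 = 21/-3 = -7
v[0] = (-22 - 4*(-7)) / -3 = 6/-3 = -2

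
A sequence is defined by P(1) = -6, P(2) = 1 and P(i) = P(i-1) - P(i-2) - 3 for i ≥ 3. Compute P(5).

-7

P(3) = 1 - (-6) - 3 = 4
P(4) = 4 - 1 - 3 = 0
P(5) = 0 - 4 - 3 = -7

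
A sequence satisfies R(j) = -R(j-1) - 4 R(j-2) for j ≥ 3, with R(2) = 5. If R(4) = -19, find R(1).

Let R(1) = z.
R(3) = -5 - 4z
R(4) = -15 + 4z
So -15 + 4z = -19, giving z = -1.

-1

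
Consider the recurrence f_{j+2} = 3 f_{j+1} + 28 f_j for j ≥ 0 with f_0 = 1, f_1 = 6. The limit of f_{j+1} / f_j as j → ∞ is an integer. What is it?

The characteristic equation is r^2 - 3r - 28 = 0, which factors as (r - 7)(r + 4) = 0.
So the roots are 7 and -4. Since |7| > |-4| and the coefficient of 7^j is non-zero, the ratio tends to 7.

7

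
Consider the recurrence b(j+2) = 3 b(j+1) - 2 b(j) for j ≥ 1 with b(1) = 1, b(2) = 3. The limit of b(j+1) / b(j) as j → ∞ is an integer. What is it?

The characteristic equation is r^2 - 3r + 2 = 0, which factors as (r - 2)(r - 1) = 0.
So the roots are 2 and 1. Since |2| > |1| and the coefficient of 2^j is non-zero, the ratio tends to 2.

2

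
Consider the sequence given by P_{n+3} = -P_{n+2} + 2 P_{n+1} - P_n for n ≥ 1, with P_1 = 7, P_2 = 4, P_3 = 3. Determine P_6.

P_4 = -3 + 2*4 - 7 = -2
P_5 = -(-2) + 2*3 - 4 = 4
P_6 = -4 + 2*(-2) - 3 = -11

-11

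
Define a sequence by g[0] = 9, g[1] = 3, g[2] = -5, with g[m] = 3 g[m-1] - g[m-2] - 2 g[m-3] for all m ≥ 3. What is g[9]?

g[3] = 3·(-5) - 3 - 2·9 = -36
g[4] = 3·(-36) - (-5) - 2·3 = -109
g[5] = 3·(-109) - (-36) - 2·(-5) = -281
g[6] = 3·(-281) - (-109) - 2·(-36) = -662
g[7] = 3·(-662) - (-281) - 2·(-109) = -1487
g[8] = 3·(-1487) - (-662) - 2·(-281) = -3237
g[9] = 3·(-3237) - (-1487) - 2·(-662) = -6900

-6900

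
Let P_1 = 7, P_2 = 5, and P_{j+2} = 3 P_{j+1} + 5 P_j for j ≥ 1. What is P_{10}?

992075

P_3 = 3·5 + 5·7 = 50
P_4 = 3·50 + 5·5 = 175
P_5 = 3·175 + 5·50 = 775
P_6 = 3·775 + 5·175 = 3200
P_7 = 3·3200 + 5·775 = 13475
P_8 = 3·13475 + 5·3200 = 56425
P_9 = 3·56425 + 5·13475 = 236650
P_{10} = 3·236650 + 5·56425 = 992075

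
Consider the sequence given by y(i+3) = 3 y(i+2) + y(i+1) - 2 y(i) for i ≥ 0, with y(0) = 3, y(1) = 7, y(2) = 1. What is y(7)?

y(3) = 3*1 + 7 - 2*3 = 4
y(4) = 3*4 + 1 - 2*7 = -1
y(5) = 3*(-1) + 4 - 2*1 = -1
y(6) = 3*(-1) + (-1) - 2*4 = -12
y(7) = 3*(-12) + (-1) - 2*(-1) = -35

-35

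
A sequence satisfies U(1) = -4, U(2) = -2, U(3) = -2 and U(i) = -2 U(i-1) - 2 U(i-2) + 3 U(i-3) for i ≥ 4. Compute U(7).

U(4) = -2*(-2) - 2*(-2) + 3*(-4) = -4
U(5) = -2*(-4) - 2*(-2) + 3*(-2) = 6
U(6) = -2*6 - 2*(-4) + 3*(-2) = -10
U(7) = -2*(-10) - 2*6 + 3*(-4) = -4

-4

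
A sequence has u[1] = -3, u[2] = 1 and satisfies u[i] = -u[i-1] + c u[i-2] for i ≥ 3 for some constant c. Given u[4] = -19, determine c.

u[3] = -1 - 3c
u[4] = 1 + 4c
So 1 + 4c = -19, giving c = -5.

-5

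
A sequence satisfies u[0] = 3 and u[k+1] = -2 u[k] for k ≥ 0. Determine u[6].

u[1] = -2(3) = -6
u[2] = -2(-6) = 12
u[3] = -2(12) = -24
u[4] = -2(-24) = 48
u[5] = -2(48) = -96
u[6] = -2(-96) = 192

192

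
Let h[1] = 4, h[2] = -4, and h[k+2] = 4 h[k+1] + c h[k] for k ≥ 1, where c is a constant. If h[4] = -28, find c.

h[3] = -16 + 4c
h[4] = -64 + 12c
So -64 + 12c = -28, giving c = 3.

3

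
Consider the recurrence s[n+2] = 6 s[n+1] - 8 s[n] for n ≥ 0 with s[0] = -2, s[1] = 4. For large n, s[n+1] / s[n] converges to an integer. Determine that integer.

4

The characteristic equation is r^2 - 6r + 8 = 0, which factors as (r - 4)(r - 2) = 0.
So the roots are 4 and 2. Since |4| > |2| and the coefficient of 4^n is non-zero, the ratio tends to 4.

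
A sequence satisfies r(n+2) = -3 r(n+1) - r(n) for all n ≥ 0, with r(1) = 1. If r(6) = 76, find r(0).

-4

Let r(0) = z.
r(2) = -3 - z
r(3) = 8 + 3z
r(4) = -21 - 8z
r(5) = 55 + 21z
r(6) = -144 - 55z
So -144 - 55z = 76, giving z = -4.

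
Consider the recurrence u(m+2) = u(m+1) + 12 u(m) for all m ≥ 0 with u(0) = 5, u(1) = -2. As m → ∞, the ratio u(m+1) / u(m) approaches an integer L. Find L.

The characteristic equation is r^2 - r - 12 = 0, which factors as (r - 4)(r + 3) = 0.
So the roots are 4 and -3. Since |4| > |-3| and the coefficient of 4^m is non-zero, the ratio tends to 4.

4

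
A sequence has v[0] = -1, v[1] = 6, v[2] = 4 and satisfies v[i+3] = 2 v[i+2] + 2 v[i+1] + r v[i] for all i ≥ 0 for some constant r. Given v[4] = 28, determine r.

v[3] = 20 - r
v[4] = 48 + 4r
So 48 + 4r = 28, giving r = -5.

-5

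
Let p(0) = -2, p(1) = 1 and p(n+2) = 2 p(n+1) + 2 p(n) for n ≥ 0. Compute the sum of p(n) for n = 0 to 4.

p(2) = 2*1 + 2*(-2) = -2
p(3) = 2*(-2) + 2*1 = -2
p(4) = 2*(-2) + 2*(-2) = -8
Sum = (-2) + 1 + (-2) + (-2) + (-8) = -13

-13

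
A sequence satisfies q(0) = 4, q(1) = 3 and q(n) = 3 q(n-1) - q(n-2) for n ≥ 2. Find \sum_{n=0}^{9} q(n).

6160

q(2) = 3·3 - 4 = 5
q(3) = 3·5 - 3 = 12
q(4) = 3·12 - 5 = 31
q(5) = 3·31 - 12 = 81
q(6) = 3·81 - 31 = 212
q(7) = 3·212 - 81 = 555
q(8) = 3·555 - 212 = 1453
q(9) = 3·1453 - 555 = 3804
Sum = 4 + 3 + 5 + 12 + 31 + 81 + 212 + 555 + 1453 + 3804 = 6160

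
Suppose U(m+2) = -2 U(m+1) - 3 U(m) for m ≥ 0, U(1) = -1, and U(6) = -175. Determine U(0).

Let U(0) = w.
U(2) = 2 - 3w
U(3) = -1 + 6w
U(4) = -4 - 3w
U(5) = 11 - 12w
U(6) = -10 + 33w
So -10 + 33w = -175, giving w = -5.

-5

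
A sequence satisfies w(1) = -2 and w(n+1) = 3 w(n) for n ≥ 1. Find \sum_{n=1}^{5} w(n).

w(2) = 3·(-2) = -6
w(3) = 3·(-6) = -18
w(4) = 3·(-18) = -54
w(5) = 3·(-54) = -162
Sum = (-2) + (-6) + (-18) + (-54) + (-162) = -242

-242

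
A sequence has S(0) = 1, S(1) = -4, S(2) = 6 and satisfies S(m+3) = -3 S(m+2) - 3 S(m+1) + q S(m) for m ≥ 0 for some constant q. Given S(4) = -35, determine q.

S(3) = -6 + q
S(4) = -7q
So -7q = -35, giving q = 5.

5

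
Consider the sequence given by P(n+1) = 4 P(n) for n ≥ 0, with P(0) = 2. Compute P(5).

P(1) = 4*2 = 8
P(2) = 4*8 = 32
P(3) = 4*32 = 128
P(4) = 4*128 = 512
P(5) = 4*512 = 2048

2048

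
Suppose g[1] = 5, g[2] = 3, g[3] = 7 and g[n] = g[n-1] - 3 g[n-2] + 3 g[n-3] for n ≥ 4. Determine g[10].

g[4] = 7 - 3(3) + 3(5) = 13
g[5] = 13 - 3(7) + 3(3) = 1
g[6] = 1 - 3(13) + 3(7) = -17
g[7] = (-17) - 3(1) + 3(13) = 19
g[8] = 19 - 3(-17) + 3(1) = 73
g[9] = 73 - 3(19) + 3(-17) = -35
g[10] = (-35) - 3(73) + 3(19) = -197

-197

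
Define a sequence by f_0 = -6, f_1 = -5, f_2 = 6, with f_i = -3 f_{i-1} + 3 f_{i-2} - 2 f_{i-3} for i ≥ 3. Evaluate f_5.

-348

f_3 = -3·6 + 3·(-5) - 2·(-6) = -21
f_4 = -3·(-21) + 3·6 - 2·(-5) = 91
f_5 = -3·91 + 3·(-21) - 2·6 = -348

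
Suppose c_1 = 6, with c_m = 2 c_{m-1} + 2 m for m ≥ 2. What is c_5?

178

c_2 = 2(6) + 4 = 16
c_3 = 2(16) + 6 = 38
c_4 = 2(38) + 8 = 84
c_5 = 2(84) + 10 = 178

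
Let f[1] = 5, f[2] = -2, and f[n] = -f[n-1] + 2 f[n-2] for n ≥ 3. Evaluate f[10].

f[3] = -(-2) + 2(5) = 12
f[4] = -12 + 2(-2) = -16
f[5] = -(-16) + 2(12) = 40
f[6] = -40 + 2(-16) = -72
f[7] = -(-72) + 2(40) = 152
f[8] = -152 + 2(-72) = -296
f[9] = -(-296) + 2(152) = 600
f[10] = -600 + 2(-296) = -1192

-1192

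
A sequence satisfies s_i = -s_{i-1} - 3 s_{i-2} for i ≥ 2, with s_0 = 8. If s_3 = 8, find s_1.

8

Let s_1 = z.
s_2 = -24 - z
s_3 = 24 - 2z
So 24 - 2z = 8, giving z = 8.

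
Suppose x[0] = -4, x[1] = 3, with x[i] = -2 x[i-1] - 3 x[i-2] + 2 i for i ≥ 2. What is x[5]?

31

x[2] = -2(3) - 3(-4) + 4 = 10
x[3] = -2(10) - 3(3) + 6 = -23
x[4] = -2(-23) - 3(10) + 8 = 24
x[5] = -2(24) - 3(-23) + 10 = 31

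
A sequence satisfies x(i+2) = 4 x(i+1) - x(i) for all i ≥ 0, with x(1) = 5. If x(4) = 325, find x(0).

-3

Let x(0) = v.
x(2) = 20 - v
x(3) = 75 - 4v
x(4) = 280 - 15v
So 280 - 15v = 325, giving v = -3.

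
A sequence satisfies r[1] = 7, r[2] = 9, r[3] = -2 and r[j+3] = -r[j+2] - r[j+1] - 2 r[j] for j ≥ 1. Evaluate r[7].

r[4] = -(-2) - 9 - 2(7) = -21
r[5] = -(-21) - (-2) - 2(9) = 5
r[6] = -5 - (-21) - 2(-2) = 20
r[7] = -20 - 5 - 2(-21) = 17

17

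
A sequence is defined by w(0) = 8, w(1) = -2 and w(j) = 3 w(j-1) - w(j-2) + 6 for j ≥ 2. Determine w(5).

-80

w(2) = 3(-2) - 8 + 6 = -8
w(3) = 3(-8) - (-2) + 6 = -16
w(4) = 3(-16) - (-8) + 6 = -34
w(5) = 3(-34) - (-16) + 6 = -80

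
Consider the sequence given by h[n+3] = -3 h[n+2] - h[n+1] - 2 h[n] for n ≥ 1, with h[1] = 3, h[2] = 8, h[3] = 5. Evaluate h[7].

529

h[4] = -3·5 - 8 - 2·3 = -29
h[5] = -3·(-29) - 5 - 2·8 = 66
h[6] = -3·66 - (-29) - 2·5 = -179
h[7] = -3·(-179) - 66 - 2·(-29) = 529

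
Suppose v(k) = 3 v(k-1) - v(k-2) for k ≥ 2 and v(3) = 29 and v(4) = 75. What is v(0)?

Rearranging, v(k-2) = -(v(k) - 3 v(k-1)).
v(2) = -(75 - 3*29) = 12
v(1) = -(29 - 3*12) = 7
v(0) = -(12 - 3*7) = 9

9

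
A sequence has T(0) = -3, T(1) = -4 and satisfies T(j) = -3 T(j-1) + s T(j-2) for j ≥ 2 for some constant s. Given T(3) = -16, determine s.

T(2) = 12 - 3s
T(3) = -36 + 5s
So -36 + 5s = -16, giving s = 4.

4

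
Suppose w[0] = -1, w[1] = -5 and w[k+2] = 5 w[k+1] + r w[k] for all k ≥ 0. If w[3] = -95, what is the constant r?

-3

w[2] = -25 - r
w[3] = -125 - 10r
So -125 - 10r = -95, giving r = -3.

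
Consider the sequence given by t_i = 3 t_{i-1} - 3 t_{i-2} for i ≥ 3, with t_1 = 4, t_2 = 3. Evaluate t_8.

t_3 = 3·3 - 3·4 = -3
t_4 = 3·(-3) - 3·3 = -18
t_5 = 3·(-18) - 3·(-3) = -45
t_6 = 3·(-45) - 3·(-18) = -81
t_7 = 3·(-81) - 3·(-45) = -108
t_8 = 3·(-108) - 3·(-81) = -81

-81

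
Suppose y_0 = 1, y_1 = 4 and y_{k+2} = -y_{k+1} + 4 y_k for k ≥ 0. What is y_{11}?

18640

y_2 = -4 + 4*1 = 0
y_3 = -0 + 4*4 = 16
y_4 = -16 + 4*0 = -16
y_5 = -(-16) + 4*16 = 80
y_6 = -80 + 4*(-16) = -144
y_7 = -(-144) + 4*80 = 464
y_8 = -464 + 4*(-144) = -1040
y_9 = -(-1040) + 4*464 = 2896
y_{10} = -2896 + 4*(-1040) = -7056
y_{11} = -(-7056) + 4*2896 = 18640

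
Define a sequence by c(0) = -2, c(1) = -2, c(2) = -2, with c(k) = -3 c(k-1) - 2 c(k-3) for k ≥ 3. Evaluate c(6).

-266

c(3) = -3*(-2) - 2*(-2) = 10
c(4) = -3*10 - 2*(-2) = -26
c(5) = -3*(-26) - 2*(-2) = 82
c(6) = -3*82 - 2*10 = -266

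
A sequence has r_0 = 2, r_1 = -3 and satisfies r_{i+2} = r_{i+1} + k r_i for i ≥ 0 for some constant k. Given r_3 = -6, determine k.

r_2 = -3 + 2k
r_3 = -3 - k
So -3 - k = -6, giving k = 3.

3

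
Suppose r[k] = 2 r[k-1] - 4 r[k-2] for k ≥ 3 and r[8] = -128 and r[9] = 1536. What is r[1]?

Rearranging, r[k-2] = (r[k] - 2 r[k-1]) / -4.
r[7] = (1536 - 2·(-128)) / -4 = 1792/-4 = -448
r[6] = (-128 - 2·(-448)) / -4 = 768/-4 = -192
r[5] = (-448 - 2·(-192)) / -4 = -64/-4 = 16
r[4] = (-192 - 2·16) / -4 = -224/-4 = 56
r[3] = (16 - 2·56) / -4 = -96/-4 = 24
r[2] = (56 - 2·24) / -4 = 8/-4 = -2
r[1] = (24 - 2·(-2)) / -4 = 28/-4 = -7

-7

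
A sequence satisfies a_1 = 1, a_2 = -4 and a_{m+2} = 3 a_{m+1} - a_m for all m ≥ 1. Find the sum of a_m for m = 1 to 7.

-1015

a_3 = 3(-4) - 1 = -13
a_4 = 3(-13) - (-4) = -35
a_5 = 3(-35) - (-13) = -92
a_6 = 3(-92) - (-35) = -241
a_7 = 3(-241) - (-92) = -631
Sum = 1 + (-4) + (-13) + (-35) + (-92) + (-241) + (-631) = -1015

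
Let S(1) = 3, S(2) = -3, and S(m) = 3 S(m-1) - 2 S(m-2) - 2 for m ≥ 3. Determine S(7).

-489

S(3) = 3·(-3) - 2·3 - 2 = -17
S(4) = 3·(-17) - 2·(-3) - 2 = -47
S(5) = 3·(-47) - 2·(-17) - 2 = -109
S(6) = 3·(-109) - 2·(-47) - 2 = -235
S(7) = 3·(-235) - 2·(-109) - 2 = -489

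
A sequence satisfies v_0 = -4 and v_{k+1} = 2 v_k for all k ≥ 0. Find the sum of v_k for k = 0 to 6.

-508

v_1 = 2(-4) = -8
v_2 = 2(-8) = -16
v_3 = 2(-16) = -32
v_4 = 2(-32) = -64
v_5 = 2(-64) = -128
v_6 = 2(-128) = -256
Sum = (-4) + (-8) + (-16) + (-32) + (-64) + (-128) + (-256) = -508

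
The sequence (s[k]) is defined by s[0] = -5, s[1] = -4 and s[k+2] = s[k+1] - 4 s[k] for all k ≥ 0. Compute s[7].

s[2] = (-4) - 4*(-5) = 16
s[3] = 16 - 4*(-4) = 32
s[4] = 32 - 4*16 = -32
s[5] = (-32) - 4*32 = -160
s[6] = (-160) - 4*(-32) = -32
s[7] = (-32) - 4*(-160) = 608

608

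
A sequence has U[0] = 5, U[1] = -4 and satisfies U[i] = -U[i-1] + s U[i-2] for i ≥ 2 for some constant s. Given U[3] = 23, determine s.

-3

U[2] = 4 + 5s
U[3] = -4 - 9s
So -4 - 9s = 23, giving s = -3.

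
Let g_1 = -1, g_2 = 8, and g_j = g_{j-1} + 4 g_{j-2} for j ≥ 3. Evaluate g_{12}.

g_3 = 8 + 4*(-1) = 4
g_4 = 4 + 4*8 = 36
g_5 = 36 + 4*4 = 52
g_6 = 52 + 4*36 = 196
g_7 = 196 + 4*52 = 404
g_8 = 404 + 4*196 = 1188
g_9 = 1188 + 4*404 = 2804
g_{10} = 2804 + 4*1188 = 7556
g_{11} = 7556 + 4*2804 = 18772
g_{12} = 18772 + 4*7556 = 48996

48996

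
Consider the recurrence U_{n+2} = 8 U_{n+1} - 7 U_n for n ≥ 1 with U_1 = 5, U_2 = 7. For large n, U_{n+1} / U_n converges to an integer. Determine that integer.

The characteristic equation is r^2 - 8r + 7 = 0, which factors as (r - 7)(r - 1) = 0.
So the roots are 7 and 1. Since |7| > |1| and the coefficient of 7^n is non-zero, the ratio tends to 7.

7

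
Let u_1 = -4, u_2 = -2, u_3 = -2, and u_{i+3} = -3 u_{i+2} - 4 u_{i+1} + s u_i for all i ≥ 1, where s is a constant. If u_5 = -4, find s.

u_4 = 14 - 4s
u_5 = -34 + 10s
So -34 + 10s = -4, giving s = 3.

3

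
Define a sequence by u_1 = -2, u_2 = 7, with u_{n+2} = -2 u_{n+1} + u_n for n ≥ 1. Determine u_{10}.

7711

u_3 = -2·7 + (-2) = -16
u_4 = -2·(-16) + 7 = 39
u_5 = -2·39 + (-16) = -94
u_6 = -2·(-94) + 39 = 227
u_7 = -2·227 + (-94) = -548
u_8 = -2·(-548) + 227 = 1323
u_9 = -2·1323 + (-548) = -3194
u_{10} = -2·(-3194) + 1323 = 7711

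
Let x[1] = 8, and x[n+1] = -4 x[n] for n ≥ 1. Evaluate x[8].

-131072

x[2] = -4*8 = -32
x[3] = -4*(-32) = 128
x[4] = -4*128 = -512
x[5] = -4*(-512) = 2048
x[6] = -4*2048 = -8192
x[7] = -4*(-8192) = 32768
x[8] = -4*32768 = -131072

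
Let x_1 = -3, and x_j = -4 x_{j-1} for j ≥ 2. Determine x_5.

x_2 = -4·(-3) = 12
x_3 = -4·12 = -48
x_4 = -4·(-48) = 192
x_5 = -4·192 = -768

-768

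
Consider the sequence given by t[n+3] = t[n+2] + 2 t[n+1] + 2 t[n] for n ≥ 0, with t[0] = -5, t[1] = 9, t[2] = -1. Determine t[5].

t[3] = (-1) + 2(9) + 2(-5) = 7
t[4] = 7 + 2(-1) + 2(9) = 23
t[5] = 23 + 2(7) + 2(-1) = 35

35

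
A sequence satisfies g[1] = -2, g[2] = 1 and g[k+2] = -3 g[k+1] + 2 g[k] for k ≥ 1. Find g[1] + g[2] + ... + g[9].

g[3] = -3·1 + 2·(-2) = -7
g[4] = -3·(-7) + 2·1 = 23
g[5] = -3·23 + 2·(-7) = -83
g[6] = -3·(-83) + 2·23 = 295
g[7] = -3·295 + 2·(-83) = -1051
g[8] = -3·(-1051) + 2·295 = 3743
g[9] = -3·3743 + 2·(-1051) = -13331
Sum = (-2) + 1 + (-7) + 23 + (-83) + 295 + (-1051) + 3743 + (-13331) = -10412

-10412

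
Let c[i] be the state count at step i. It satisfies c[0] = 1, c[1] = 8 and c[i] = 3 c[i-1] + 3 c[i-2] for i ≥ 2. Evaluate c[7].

c[2] = 3(8) + 3(1) = 27
c[3] = 3(27) + 3(8) = 105
c[4] = 3(105) + 3(27) = 396
c[5] = 3(396) + 3(105) = 1503
c[6] = 3(1503) + 3(396) = 5697
c[7] = 3(5697) + 3(1503) = 21600

21600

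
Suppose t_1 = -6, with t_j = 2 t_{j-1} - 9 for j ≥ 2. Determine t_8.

t_2 = 2(-6) - 9 = -21
t_3 = 2(-21) - 9 = -51
t_4 = 2(-51) - 9 = -111
t_5 = 2(-111) - 9 = -231
t_6 = 2(-231) - 9 = -471
t_7 = 2(-471) - 9 = -951
t_8 = 2(-951) - 9 = -1911

-1911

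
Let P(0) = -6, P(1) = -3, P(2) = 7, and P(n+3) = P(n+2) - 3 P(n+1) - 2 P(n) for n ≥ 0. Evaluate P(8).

759

P(3) = 7 - 3*(-3) - 2*(-6) = 28
P(4) = 28 - 3*7 - 2*(-3) = 13
P(5) = 13 - 3*28 - 2*7 = -85
P(6) = (-85) - 3*13 - 2*28 = -180
P(7) = (-180) - 3*(-85) - 2*13 = 49
P(8) = 49 - 3*(-180) - 2*(-85) = 759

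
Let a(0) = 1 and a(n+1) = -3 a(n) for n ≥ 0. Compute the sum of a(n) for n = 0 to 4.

a(1) = -3(1) = -3
a(2) = -3(-3) = 9
a(3) = -3(9) = -27
a(4) = -3(-27) = 81
Sum = 1 + (-3) + 9 + (-27) + 81 = 61

61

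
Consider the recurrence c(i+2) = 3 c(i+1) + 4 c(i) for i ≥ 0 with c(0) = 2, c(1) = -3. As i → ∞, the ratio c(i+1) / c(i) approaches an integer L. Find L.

4

The characteristic equation is r^2 - 3r - 4 = 0, which factors as (r - 4)(r + 1) = 0.
So the roots are 4 and -1. Since |4| > |-1| and the coefficient of 4^i is non-zero, the ratio tends to 4.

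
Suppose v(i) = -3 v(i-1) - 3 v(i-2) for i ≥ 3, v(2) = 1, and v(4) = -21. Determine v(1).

-3

Let v(1) = z.
v(3) = -3 - 3z
v(4) = 6 + 9z
So 6 + 9z = -21, giving z = -3.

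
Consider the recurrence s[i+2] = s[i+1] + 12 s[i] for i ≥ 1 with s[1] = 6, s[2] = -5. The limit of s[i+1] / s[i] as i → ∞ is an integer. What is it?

4

The characteristic equation is r^2 - r - 12 = 0, which factors as (r - 4)(r + 3) = 0.
So the roots are 4 and -3. Since |4| > |-3| and the coefficient of 4^i is non-zero, the ratio tends to 4.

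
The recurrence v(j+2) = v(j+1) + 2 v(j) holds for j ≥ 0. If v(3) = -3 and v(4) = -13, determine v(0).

Rearranging, v(j-2) = (v(j) - v(j-1)) / 2.
v(2) = (-13 - (-3)) / 2 = -10/2 = -5
v(1) = (-3 - (-5)) / 2 = 2/2 = 1
v(0) = (-5 - 1) / 2 = -6/2 = -3

-3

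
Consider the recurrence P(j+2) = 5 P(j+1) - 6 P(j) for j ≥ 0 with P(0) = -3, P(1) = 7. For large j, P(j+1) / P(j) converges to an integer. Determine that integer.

3

The characteristic equation is r^2 - 5r + 6 = 0, which factors as (r - 3)(r - 2) = 0.
So the roots are 3 and 2. Since |3| > |2| and the coefficient of 3^j is non-zero, the ratio tends to 3.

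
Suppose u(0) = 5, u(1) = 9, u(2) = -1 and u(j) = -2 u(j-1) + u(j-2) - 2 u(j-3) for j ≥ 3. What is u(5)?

u(3) = -2(-1) + 9 - 2(5) = 1
u(4) = -2(1) + (-1) - 2(9) = -21
u(5) = -2(-21) + 1 - 2(-1) = 45

45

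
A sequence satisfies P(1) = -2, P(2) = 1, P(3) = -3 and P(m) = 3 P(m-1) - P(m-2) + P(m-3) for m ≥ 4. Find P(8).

P(4) = 3·(-3) - 1 + (-2) = -12
P(5) = 3·(-12) - (-3) + 1 = -32
P(6) = 3·(-32) - (-12) + (-3) = -87
P(7) = 3·(-87) - (-32) + (-12) = -241
P(8) = 3·(-241) - (-87) + (-32) = -668

-668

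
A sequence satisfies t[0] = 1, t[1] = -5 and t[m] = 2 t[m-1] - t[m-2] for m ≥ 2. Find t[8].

-47

t[2] = 2*(-5) - 1 = -11
t[3] = 2*(-11) - (-5) = -17
t[4] = 2*(-17) - (-11) = -23
t[5] = 2*(-23) - (-17) = -29
t[6] = 2*(-29) - (-23) = -35
t[7] = 2*(-35) - (-29) = -41
t[8] = 2*(-41) - (-35) = -47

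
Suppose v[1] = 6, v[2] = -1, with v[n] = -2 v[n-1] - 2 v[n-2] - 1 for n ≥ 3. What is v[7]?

43

v[3] = -2(-1) - 2(6) - 1 = -11
v[4] = -2(-11) - 2(-1) - 1 = 23
v[5] = -2(23) - 2(-11) - 1 = -25
v[6] = -2(-25) - 2(23) - 1 = 3
v[7] = -2(3) - 2(-25) - 1 = 43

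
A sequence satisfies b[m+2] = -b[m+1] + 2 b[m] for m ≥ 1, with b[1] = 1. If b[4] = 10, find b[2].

Let b[2] = y.
b[3] = 2 - y
b[4] = -2 + 3y
So -2 + 3y = 10, giving y = 4.

4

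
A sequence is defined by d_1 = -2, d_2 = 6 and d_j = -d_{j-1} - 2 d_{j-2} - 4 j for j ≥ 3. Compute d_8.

d_3 = -6 - 2·(-2) - 12 = -14
d_4 = -(-14) - 2·6 - 16 = -14
d_5 = -(-14) - 2·(-14) - 20 = 22
d_6 = -22 - 2·(-14) - 24 = -18
d_7 = -(-18) - 2·22 - 28 = -54
d_8 = -(-54) - 2·(-18) - 32 = 58

58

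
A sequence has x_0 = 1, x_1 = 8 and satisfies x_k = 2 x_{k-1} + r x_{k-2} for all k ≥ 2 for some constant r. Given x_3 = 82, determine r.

x_2 = 16 + r
x_3 = 32 + 10r
So 32 + 10r = 82, giving r = 5.

5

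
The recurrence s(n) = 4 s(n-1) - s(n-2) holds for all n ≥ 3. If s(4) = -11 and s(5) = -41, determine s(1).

-1

Rearranging, s(n-2) = -(s(n) - 4 s(n-1)).
s(3) = -(-41 - 4(-11)) = -3
s(2) = -(-11 - 4(-3)) = -1
s(1) = -(-3 - 4(-1)) = -1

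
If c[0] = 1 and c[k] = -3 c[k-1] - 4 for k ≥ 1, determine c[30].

The fixed point is -4/(1 + 3) = -1, so c[k] + 1 = -3(c[k-1] + 1).
Hence c[k] = 2·(-3)^k - 1.
c[30] = 2·(-3)^{30} - 1 = 2·205891132094649 - 1 = 411782264189297.

411782264189297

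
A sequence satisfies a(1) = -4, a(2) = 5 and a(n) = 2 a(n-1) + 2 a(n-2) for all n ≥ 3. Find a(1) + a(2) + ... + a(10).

7997

a(3) = 2*5 + 2*(-4) = 2
a(4) = 2*2 + 2*5 = 14
a(5) = 2*14 + 2*2 = 32
a(6) = 2*32 + 2*14 = 92
a(7) = 2*92 + 2*32 = 248
a(8) = 2*248 + 2*92 = 680
a(9) = 2*680 + 2*248 = 1856
a(10) = 2*1856 + 2*680 = 5072
Sum = (-4) + 5 + 2 + 14 + 32 + 92 + 248 + 680 + 1856 + 5072 = 7997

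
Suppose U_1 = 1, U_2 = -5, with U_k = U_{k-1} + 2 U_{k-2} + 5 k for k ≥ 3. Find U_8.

U_3 = (-5) + 2*1 + 15 = 12
U_4 = 12 + 2*(-5) + 20 = 22
U_5 = 22 + 2*12 + 25 = 71
U_6 = 71 + 2*22 + 30 = 145
U_7 = 145 + 2*71 + 35 = 322
U_8 = 322 + 2*145 + 40 = 652

652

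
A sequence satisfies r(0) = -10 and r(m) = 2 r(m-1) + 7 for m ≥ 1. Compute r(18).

-786439

The fixed point is 7/(1 - 2) = -7, so r(m) + 7 = 2(r(m-1) + 7).
Hence r(m) = -3·2^m - 7.
r(18) = -3·2^{18} - 7 = -3·262144 - 7 = -786439.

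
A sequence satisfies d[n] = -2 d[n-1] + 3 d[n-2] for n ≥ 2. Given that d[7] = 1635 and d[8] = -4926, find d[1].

Rearranging, d[n-2] = (d[n] + 2 d[n-1]) / 3.
d[6] = (-4926 + 2·1635) / 3 = -1656/3 = -552
d[5] = (1635 + 2·(-552)) / 3 = 531/3 = 177
d[4] = (-552 + 2·177) / 3 = -198/3 = -66
d[3] = (177 + 2·(-66)) / 3 = 45/3 = 15
d[2] = (-66 + 2·15) / 3 = -36/3 = -12
d[1] = (15 + 2·(-12)) / 3 = -9/3 = -3

-3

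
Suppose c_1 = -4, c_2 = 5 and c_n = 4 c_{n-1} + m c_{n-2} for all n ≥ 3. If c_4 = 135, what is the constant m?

-5

c_3 = 20 - 4m
c_4 = 80 - 11m
So 80 - 11m = 135, giving m = -5.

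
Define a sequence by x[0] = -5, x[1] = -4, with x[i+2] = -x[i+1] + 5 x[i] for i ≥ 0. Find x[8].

x[2] = -(-4) + 5(-5) = -21
x[3] = -(-21) + 5(-4) = 1
x[4] = -1 + 5(-21) = -106
x[5] = -(-106) + 5(1) = 111
x[6] = -111 + 5(-106) = -641
x[7] = -(-641) + 5(111) = 1196
x[8] = -1196 + 5(-641) = -4401

-4401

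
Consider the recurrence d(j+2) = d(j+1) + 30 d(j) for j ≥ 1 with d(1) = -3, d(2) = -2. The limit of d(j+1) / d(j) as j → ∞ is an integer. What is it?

6

The characteristic equation is r^2 - r - 30 = 0, which factors as (r - 6)(r + 5) = 0.
So the roots are 6 and -5. Since |6| > |-5| and the coefficient of 6^j is non-zero, the ratio tends to 6.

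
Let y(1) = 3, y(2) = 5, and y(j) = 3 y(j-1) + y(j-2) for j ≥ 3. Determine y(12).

y(3) = 3·5 + 3 = 18
y(4) = 3·18 + 5 = 59
y(5) = 3·59 + 18 = 195
y(6) = 3·195 + 59 = 644
y(7) = 3·644 + 195 = 2127
y(8) = 3·2127 + 644 = 7025
y(9) = 3·7025 + 2127 = 23202
y(10) = 3·23202 + 7025 = 76631
y(11) = 3·76631 + 23202 = 253095
y(12) = 3·253095 + 76631 = 835916

835916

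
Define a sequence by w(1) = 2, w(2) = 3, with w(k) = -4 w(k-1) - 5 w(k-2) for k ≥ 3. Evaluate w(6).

363

w(3) = -4(3) - 5(2) = -22
w(4) = -4(-22) - 5(3) = 73
w(5) = -4(73) - 5(-22) = -182
w(6) = -4(-182) - 5(73) = 363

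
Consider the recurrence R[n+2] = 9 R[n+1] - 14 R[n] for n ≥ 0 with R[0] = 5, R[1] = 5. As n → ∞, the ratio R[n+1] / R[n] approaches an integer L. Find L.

7

The characteristic equation is r^2 - 9r + 14 = 0, which factors as (r - 7)(r - 2) = 0.
So the roots are 7 and 2. Since |7| > |2| and the coefficient of 7^n is non-zero, the ratio tends to 7.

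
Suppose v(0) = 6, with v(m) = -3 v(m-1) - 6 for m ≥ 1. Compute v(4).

606

v(1) = -3·6 - 6 = -24
v(2) = -3·(-24) - 6 = 66
v(3) = -3·66 - 6 = -204
v(4) = -3·(-204) - 6 = 606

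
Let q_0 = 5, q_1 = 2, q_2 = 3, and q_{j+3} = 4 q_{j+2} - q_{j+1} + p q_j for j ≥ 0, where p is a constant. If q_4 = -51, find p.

-4

q_3 = 10 + 5p
q_4 = 37 + 22p
So 37 + 22p = -51, giving p = -4.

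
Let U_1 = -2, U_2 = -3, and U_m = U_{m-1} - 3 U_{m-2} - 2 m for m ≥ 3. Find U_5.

U_3 = (-3) - 3*(-2) - 6 = -3
U_4 = (-3) - 3*(-3) - 8 = -2
U_5 = (-2) - 3*(-3) - 10 = -3

-3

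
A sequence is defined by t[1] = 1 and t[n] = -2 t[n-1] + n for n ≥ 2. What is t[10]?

t[2] = -2·1 + 2 = 0
t[3] = -2·0 + 3 = 3
t[4] = -2·3 + 4 = -2
t[5] = -2·(-2) + 5 = 9
t[6] = -2·9 + 6 = -12
t[7] = -2·(-12) + 7 = 31
t[8] = -2·31 + 8 = -54
t[9] = -2·(-54) + 9 = 117
t[10] = -2·117 + 10 = -224

-224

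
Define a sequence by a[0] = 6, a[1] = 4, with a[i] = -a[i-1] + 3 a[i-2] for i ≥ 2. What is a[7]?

-332

a[2] = -4 + 3(6) = 14
a[3] = -14 + 3(4) = -2
a[4] = -(-2) + 3(14) = 44
a[5] = -44 + 3(-2) = -50
a[6] = -(-50) + 3(44) = 182
a[7] = -182 + 3(-50) = -332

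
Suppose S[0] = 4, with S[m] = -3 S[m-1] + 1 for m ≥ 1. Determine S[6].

2734

S[1] = -3*4 + 1 = -11
S[2] = -3*(-11) + 1 = 34
S[3] = -3*34 + 1 = -101
S[4] = -3*(-101) + 1 = 304
S[5] = -3*304 + 1 = -911
S[6] = -3*(-911) + 1 = 2734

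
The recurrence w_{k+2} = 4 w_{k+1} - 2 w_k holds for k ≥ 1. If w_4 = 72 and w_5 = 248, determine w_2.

4

Rearranging, w_{k-2} = (w_k - 4 w_{k-1}) / -2.
w_3 = (248 - 4(72)) / -2 = -40/-2 = 20
w_2 = (72 - 4(20)) / -2 = -8/-2 = 4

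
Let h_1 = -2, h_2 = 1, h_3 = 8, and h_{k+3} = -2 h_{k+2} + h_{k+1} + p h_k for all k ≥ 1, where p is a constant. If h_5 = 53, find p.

3

h_4 = -15 - 2p
h_5 = 38 + 5p
So 38 + 5p = 53, giving p = 3.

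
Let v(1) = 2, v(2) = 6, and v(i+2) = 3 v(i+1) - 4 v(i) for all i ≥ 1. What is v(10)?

v(3) = 3(6) - 4(2) = 10
v(4) = 3(10) - 4(6) = 6
v(5) = 3(6) - 4(10) = -22
v(6) = 3(-22) - 4(6) = -90
v(7) = 3(-90) - 4(-22) = -182
v(8) = 3(-182) - 4(-90) = -186
v(9) = 3(-186) - 4(-182) = 170
v(10) = 3(170) - 4(-186) = 1254

1254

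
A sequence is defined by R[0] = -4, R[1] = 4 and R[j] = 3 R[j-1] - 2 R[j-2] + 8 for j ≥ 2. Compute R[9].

R[2] = 3*4 - 2*(-4) + 8 = 28
R[3] = 3*28 - 2*4 + 8 = 84
R[4] = 3*84 - 2*28 + 8 = 204
R[5] = 3*204 - 2*84 + 8 = 452
R[6] = 3*452 - 2*204 + 8 = 956
R[7] = 3*956 - 2*452 + 8 = 1972
R[8] = 3*1972 - 2*956 + 8 = 4012
R[9] = 3*4012 - 2*1972 + 8 = 8100

8100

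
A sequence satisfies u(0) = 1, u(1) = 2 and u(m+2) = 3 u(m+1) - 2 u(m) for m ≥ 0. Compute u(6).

64

u(2) = 3*2 - 2*1 = 4
u(3) = 3*4 - 2*2 = 8
u(4) = 3*8 - 2*4 = 16
u(5) = 3*16 - 2*8 = 32
u(6) = 3*32 - 2*16 = 64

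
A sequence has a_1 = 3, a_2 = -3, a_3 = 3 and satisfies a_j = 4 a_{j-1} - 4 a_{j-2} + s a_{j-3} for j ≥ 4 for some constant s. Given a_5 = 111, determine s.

a_4 = 24 + 3s
a_5 = 84 + 9s
So 84 + 9s = 111, giving s = 3.

3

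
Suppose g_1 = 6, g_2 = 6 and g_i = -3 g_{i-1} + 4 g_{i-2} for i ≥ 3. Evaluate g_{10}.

6

g_3 = -3·6 + 4·6 = 6
g_4 = -3·6 + 4·6 = 6
g_5 = -3·6 + 4·6 = 6
g_6 = -3·6 + 4·6 = 6
g_7 = -3·6 + 4·6 = 6
g_8 = -3·6 + 4·6 = 6
g_9 = -3·6 + 4·6 = 6
g_{10} = -3·6 + 4·6 = 6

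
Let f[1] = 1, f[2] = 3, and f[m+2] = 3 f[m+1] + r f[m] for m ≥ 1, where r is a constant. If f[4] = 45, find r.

3

f[3] = 9 + r
f[4] = 27 + 6r
So 27 + 6r = 45, giving r = 3.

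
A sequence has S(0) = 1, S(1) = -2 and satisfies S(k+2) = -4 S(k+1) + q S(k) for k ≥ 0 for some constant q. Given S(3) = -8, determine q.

S(2) = 8 + q
S(3) = -32 - 6q
So -32 - 6q = -8, giving q = -4.

-4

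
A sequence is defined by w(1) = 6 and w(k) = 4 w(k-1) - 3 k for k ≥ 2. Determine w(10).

w(2) = 4·6 - 6 = 18
w(3) = 4·18 - 9 = 63
w(4) = 4·63 - 12 = 240
w(5) = 4·240 - 15 = 945
w(6) = 4·945 - 18 = 3762
w(7) = 4·3762 - 21 = 15027
w(8) = 4·15027 - 24 = 60084
w(9) = 4·60084 - 27 = 240309
w(10) = 4·240309 - 30 = 961206

961206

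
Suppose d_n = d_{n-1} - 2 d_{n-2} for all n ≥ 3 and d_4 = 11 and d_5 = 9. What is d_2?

Rearranging, d_{n-2} = (d_n - d_{n-1}) / -2.
d_3 = (9 - 11) / -2 = -2/-2 = 1
d_2 = (11 - 1) / -2 = 10/-2 = -5

-5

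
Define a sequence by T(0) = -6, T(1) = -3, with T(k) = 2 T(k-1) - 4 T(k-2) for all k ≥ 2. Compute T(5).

-144

T(2) = 2·(-3) - 4·(-6) = 18
T(3) = 2·18 - 4·(-3) = 48
T(4) = 2·48 - 4·18 = 24
T(5) = 2·24 - 4·48 = -144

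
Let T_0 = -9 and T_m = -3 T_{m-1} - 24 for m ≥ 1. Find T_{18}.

-1162261473

The fixed point is -24/(1 + 3) = -6, so T_m + 6 = -3(T_{m-1} + 6).
Hence T_m = -3·(-3)^m - 6.
T_{18} = -3·(-3)^{18} - 6 = -3·387420489 - 6 = -1162261473.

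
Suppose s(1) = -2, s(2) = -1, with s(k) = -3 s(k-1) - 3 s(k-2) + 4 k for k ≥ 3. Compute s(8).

s(3) = -3(-1) - 3(-2) + 12 = 21
s(4) = -3(21) - 3(-1) + 16 = -44
s(5) = -3(-44) - 3(21) + 20 = 89
s(6) = -3(89) - 3(-44) + 24 = -111
s(7) = -3(-111) - 3(89) + 28 = 94
s(8) = -3(94) - 3(-111) + 32 = 83

83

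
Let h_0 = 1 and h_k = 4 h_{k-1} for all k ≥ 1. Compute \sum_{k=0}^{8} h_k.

87381

h_1 = 4*1 = 4
h_2 = 4*4 = 16
h_3 = 4*16 = 64
h_4 = 4*64 = 256
h_5 = 4*256 = 1024
h_6 = 4*1024 = 4096
h_7 = 4*4096 = 16384
h_8 = 4*16384 = 65536
Sum = 1 + 4 + 16 + 64 + 256 + 1024 + 4096 + 16384 + 65536 = 87381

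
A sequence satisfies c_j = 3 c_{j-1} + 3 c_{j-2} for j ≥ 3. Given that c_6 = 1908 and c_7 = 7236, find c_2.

8

Rearranging, c_{j-2} = (c_j - 3 c_{j-1}) / 3.
c_5 = (7236 - 3*1908) / 3 = 1512/3 = 504
c_4 = (1908 - 3*504) / 3 = 396/3 = 132
c_3 = (504 - 3*132) / 3 = 108/3 = 36
c_2 = (132 - 3*36) / 3 = 24/3 = 8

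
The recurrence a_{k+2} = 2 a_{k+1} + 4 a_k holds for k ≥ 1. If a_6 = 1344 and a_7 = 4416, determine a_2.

Rearranging, a_{k-2} = (a_k - 2 a_{k-1}) / 4.
a_5 = (4416 - 2*1344) / 4 = 1728/4 = 432
a_4 = (1344 - 2*432) / 4 = 480/4 = 120
a_3 = (432 - 2*120) / 4 = 192/4 = 48
a_2 = (120 - 2*48) / 4 = 24/4 = 6

6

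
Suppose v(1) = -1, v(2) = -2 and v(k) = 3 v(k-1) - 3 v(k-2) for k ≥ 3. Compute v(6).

9

v(3) = 3*(-2) - 3*(-1) = -3
v(4) = 3*(-3) - 3*(-2) = -3
v(5) = 3*(-3) - 3*(-3) = 0
v(6) = 3*0 - 3*(-3) = 9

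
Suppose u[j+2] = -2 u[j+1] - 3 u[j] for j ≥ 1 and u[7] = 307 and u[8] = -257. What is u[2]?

Rearranging, u[j-2] = (u[j] + 2 u[j-1]) / -3.
u[6] = (-257 + 2·307) / -3 = 357/-3 = -119
u[5] = (307 + 2·(-119)) / -3 = 69/-3 = -23
u[4] = (-119 + 2·(-23)) / -3 = -165/-3 = 55
u[3] = (-23 + 2·55) / -3 = 87/-3 = -29
u[2] = (55 + 2·(-29)) / -3 = -3/-3 = 1

1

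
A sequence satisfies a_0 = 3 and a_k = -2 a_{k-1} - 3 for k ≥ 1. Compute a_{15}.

-131073

The fixed point is -3/(1 + 2) = -1, so a_k + 1 = -2(a_{k-1} + 1).
Hence a_k = 4·(-2)^k - 1.
a_{15} = 4·(-2)^{15} - 1 = 4·-32768 - 1 = -131073.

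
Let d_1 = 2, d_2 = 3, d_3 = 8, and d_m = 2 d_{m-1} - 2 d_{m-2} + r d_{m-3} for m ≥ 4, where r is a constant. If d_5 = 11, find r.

d_4 = 10 + 2r
d_5 = 4 + 7r
So 4 + 7r = 11, giving r = 1.

1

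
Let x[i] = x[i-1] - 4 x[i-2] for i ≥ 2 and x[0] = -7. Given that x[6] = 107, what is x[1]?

Let x[1] = w.
x[2] = 28 + w
x[3] = 28 - 3w
x[4] = -84 - 7w
x[5] = -196 + 5w
x[6] = 140 + 33w
So 140 + 33w = 107, giving w = -1.

-1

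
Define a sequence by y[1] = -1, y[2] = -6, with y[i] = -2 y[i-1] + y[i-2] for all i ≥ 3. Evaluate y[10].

-5502

y[3] = -2(-6) + (-1) = 11
y[4] = -2(11) + (-6) = -28
y[5] = -2(-28) + 11 = 67
y[6] = -2(67) + (-28) = -162
y[7] = -2(-162) + 67 = 391
y[8] = -2(391) + (-162) = -944
y[9] = -2(-944) + 391 = 2279
y[10] = -2(2279) + (-944) = -5502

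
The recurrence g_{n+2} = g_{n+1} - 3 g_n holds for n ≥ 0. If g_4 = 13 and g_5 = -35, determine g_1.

-5

Rearranging, g_{n-2} = (g_n - g_{n-1}) / -3.
g_3 = (-35 - 13) / -3 = -48/-3 = 16
g_2 = (13 - 16) / -3 = -3/-3 = 1
g_1 = (16 - 1) / -3 = 15/-3 = -5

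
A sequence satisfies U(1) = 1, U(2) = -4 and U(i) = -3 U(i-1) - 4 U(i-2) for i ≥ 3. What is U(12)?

-3656

U(3) = -3(-4) - 4(1) = 8
U(4) = -3(8) - 4(-4) = -8
U(5) = -3(-8) - 4(8) = -8
U(6) = -3(-8) - 4(-8) = 56
U(7) = -3(56) - 4(-8) = -136
U(8) = -3(-136) - 4(56) = 184
U(9) = -3(184) - 4(-136) = -8
U(10) = -3(-8) - 4(184) = -712
U(11) = -3(-712) - 4(-8) = 2168
U(12) = -3(2168) - 4(-712) = -3656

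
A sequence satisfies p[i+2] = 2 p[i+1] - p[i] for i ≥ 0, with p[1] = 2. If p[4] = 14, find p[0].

-2

Let p[0] = z.
p[2] = 4 - z
p[3] = 6 - 2z
p[4] = 8 - 3z
So 8 - 3z = 14, giving z = -2.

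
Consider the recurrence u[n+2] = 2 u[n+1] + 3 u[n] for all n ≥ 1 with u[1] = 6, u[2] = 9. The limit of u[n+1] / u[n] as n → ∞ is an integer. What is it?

3

The characteristic equation is r^2 - 2r - 3 = 0, which factors as (r - 3)(r + 1) = 0.
So the roots are 3 and -1. Since |3| > |-1| and the coefficient of 3^n is non-zero, the ratio tends to 3.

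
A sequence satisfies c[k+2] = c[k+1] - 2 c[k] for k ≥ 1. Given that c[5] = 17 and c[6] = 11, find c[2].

-5

Rearranging, c[k-2] = (c[k] - c[k-1]) / -2.
c[4] = (11 - 17) / -2 = -6/-2 = 3
c[3] = (17 - 3) / -2 = 14/-2 = -7
c[2] = (3 - (-7)) / -2 = 10/-2 = -5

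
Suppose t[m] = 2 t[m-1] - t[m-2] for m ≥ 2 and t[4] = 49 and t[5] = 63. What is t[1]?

Rearranging, t[m-2] = -(t[m] - 2 t[m-1]).
t[3] = -(63 - 2(49)) = 35
t[2] = -(49 - 2(35)) = 21
t[1] = -(35 - 2(21)) = 7

7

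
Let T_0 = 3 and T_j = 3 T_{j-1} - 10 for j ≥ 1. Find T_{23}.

-188286357649

The fixed point is -10/(1 - 3) = 5, so T_j - 5 = 3(T_{j-1} - 5).
Hence T_j = -2·3^j + 5.
T_{23} = -2·3^{23} + 5 = -2·94143178827 + 5 = -188286357649.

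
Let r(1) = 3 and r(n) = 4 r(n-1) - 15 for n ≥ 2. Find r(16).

The fixed point is -15/(1 - 4) = 5, so r(n) - 5 = 4(r(n-1) - 5).
Hence r(n) = -2·4^{n-1} + 5.
r(16) = -2·4^{15} + 5 = -2·1073741824 + 5 = -2147483643.

-2147483643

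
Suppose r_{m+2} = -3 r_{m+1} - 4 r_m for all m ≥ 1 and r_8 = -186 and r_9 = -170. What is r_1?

Rearranging, r_{m-2} = (r_m + 3 r_{m-1}) / -4.
r_7 = (-170 + 3·(-186)) / -4 = -728/-4 = 182
r_6 = (-186 + 3·182) / -4 = 360/-4 = -90
r_5 = (182 + 3·(-90)) / -4 = -88/-4 = 22
r_4 = (-90 + 3·22) / -4 = -24/-4 = 6
r_3 = (22 + 3·6) / -4 = 40/-4 = -10
r_2 = (6 + 3·(-10)) / -4 = -24/-4 = 6
r_1 = (-10 + 3·6) / -4 = 8/-4 = -2

-2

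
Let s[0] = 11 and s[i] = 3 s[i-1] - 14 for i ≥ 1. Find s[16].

The fixed point is -14/(1 - 3) = 7, so s[i] - 7 = 3(s[i-1] - 7).
Hence s[i] = 4·3^i + 7.
s[16] = 4·3^{16} + 7 = 4·43046721 + 7 = 172186891.

172186891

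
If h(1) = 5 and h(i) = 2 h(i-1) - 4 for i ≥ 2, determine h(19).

262148

The fixed point is -4/(1 - 2) = 4, so h(i) - 4 = 2(h(i-1) - 4).
Hence h(i) = 1·2^{i-1} + 4.
h(19) = 1·2^{18} + 4 = 1·262144 + 4 = 262148.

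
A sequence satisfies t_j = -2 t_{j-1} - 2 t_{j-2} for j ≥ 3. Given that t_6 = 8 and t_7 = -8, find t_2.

-2

Rearranging, t_{j-2} = (t_j + 2 t_{j-1}) / -2.
t_5 = (-8 + 2*8) / -2 = 8/-2 = -4
t_4 = (8 + 2*(-4)) / -2 = 0/-2 = 0
t_3 = (-4 + 2*0) / -2 = -4/-2 = 2
t_2 = (0 + 2*2) / -2 = 4/-2 = -2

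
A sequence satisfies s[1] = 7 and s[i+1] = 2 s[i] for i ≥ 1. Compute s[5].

112

s[2] = 2*7 = 14
s[3] = 2*14 = 28
s[4] = 2*28 = 56
s[5] = 2*56 = 112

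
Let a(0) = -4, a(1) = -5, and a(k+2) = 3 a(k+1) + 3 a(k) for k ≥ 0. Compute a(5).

a(2) = 3(-5) + 3(-4) = -27
a(3) = 3(-27) + 3(-5) = -96
a(4) = 3(-96) + 3(-27) = -369
a(5) = 3(-369) + 3(-96) = -1395

-1395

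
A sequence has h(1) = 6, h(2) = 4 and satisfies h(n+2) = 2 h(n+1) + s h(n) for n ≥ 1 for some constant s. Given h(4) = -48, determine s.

-4

h(3) = 8 + 6s
h(4) = 16 + 16s
So 16 + 16s = -48, giving s = -4.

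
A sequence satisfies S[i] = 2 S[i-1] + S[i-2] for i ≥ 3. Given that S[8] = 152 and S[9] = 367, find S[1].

Rearranging, S[i-2] = S[i] - 2 S[i-1].
S[7] = 367 - 2(152) = 63
S[6] = 152 - 2(63) = 26
S[5] = 63 - 2(26) = 11
S[4] = 26 - 2(11) = 4
S[3] = 11 - 2(4) = 3
S[2] = 4 - 2(3) = -2
S[1] = 3 - 2(-2) = 7

7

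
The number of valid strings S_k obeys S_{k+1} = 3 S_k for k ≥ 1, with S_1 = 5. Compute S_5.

S_2 = 3·5 = 15
S_3 = 3·15 = 45
S_4 = 3·45 = 135
S_5 = 3·135 = 405

405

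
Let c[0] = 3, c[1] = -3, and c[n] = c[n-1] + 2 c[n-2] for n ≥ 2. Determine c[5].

-3

c[2] = (-3) + 2(3) = 3
c[3] = 3 + 2(-3) = -3
c[4] = (-3) + 2(3) = 3
c[5] = 3 + 2(-3) = -3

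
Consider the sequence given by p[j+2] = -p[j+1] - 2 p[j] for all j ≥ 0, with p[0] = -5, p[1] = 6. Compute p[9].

-72

p[2] = -6 - 2(-5) = 4
p[3] = -4 - 2(6) = -16
p[4] = -(-16) - 2(4) = 8
p[5] = -8 - 2(-16) = 24
p[6] = -24 - 2(8) = -40
p[7] = -(-40) - 2(24) = -8
p[8] = -(-8) - 2(-40) = 88
p[9] = -88 - 2(-8) = -72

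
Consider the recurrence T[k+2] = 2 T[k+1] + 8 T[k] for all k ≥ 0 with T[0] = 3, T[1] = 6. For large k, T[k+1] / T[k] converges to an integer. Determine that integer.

4

The characteristic equation is r^2 - 2r - 8 = 0, which factors as (r - 4)(r + 2) = 0.
So the roots are 4 and -2. Since |4| > |-2| and the coefficient of 4^k is non-zero, the ratio tends to 4.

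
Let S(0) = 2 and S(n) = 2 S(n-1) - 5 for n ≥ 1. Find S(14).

-49147

The fixed point is -5/(1 - 2) = 5, so S(n) - 5 = 2(S(n-1) - 5).
Hence S(n) = -3·2^n + 5.
S(14) = -3·2^{14} + 5 = -3·16384 + 5 = -49147.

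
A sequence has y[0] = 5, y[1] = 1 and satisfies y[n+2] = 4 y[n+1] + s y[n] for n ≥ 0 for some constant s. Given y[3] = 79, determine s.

3

y[2] = 4 + 5s
y[3] = 16 + 21s
So 16 + 21s = 79, giving s = 3.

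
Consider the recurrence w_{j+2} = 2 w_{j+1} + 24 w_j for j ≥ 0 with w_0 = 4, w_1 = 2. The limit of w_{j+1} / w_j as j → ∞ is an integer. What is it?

6

The characteristic equation is r^2 - 2r - 24 = 0, which factors as (r - 6)(r + 4) = 0.
So the roots are 6 and -4. Since |6| > |-4| and the coefficient of 6^j is non-zero, the ratio tends to 6.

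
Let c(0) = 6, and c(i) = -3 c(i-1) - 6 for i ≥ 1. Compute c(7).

c(1) = -3·6 - 6 = -24
c(2) = -3·(-24) - 6 = 66
c(3) = -3·66 - 6 = -204
c(4) = -3·(-204) - 6 = 606
c(5) = -3·606 - 6 = -1824
c(6) = -3·(-1824) - 6 = 5466
c(7) = -3·5466 - 6 = -16404

-16404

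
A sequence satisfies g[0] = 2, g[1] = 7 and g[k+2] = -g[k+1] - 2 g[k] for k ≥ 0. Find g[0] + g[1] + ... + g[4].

g[2] = -7 - 2·2 = -11
g[3] = -(-11) - 2·7 = -3
g[4] = -(-3) - 2·(-11) = 25
Sum = 2 + 7 + (-11) + (-3) + 25 = 20

20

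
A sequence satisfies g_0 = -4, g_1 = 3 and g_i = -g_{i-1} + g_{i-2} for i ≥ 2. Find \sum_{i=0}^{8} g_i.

-76

g_2 = -3 + (-4) = -7
g_3 = -(-7) + 3 = 10
g_4 = -10 + (-7) = -17
g_5 = -(-17) + 10 = 27
g_6 = -27 + (-17) = -44
g_7 = -(-44) + 27 = 71
g_8 = -71 + (-44) = -115
Sum = (-4) + 3 + (-7) + 10 + (-17) + 27 + (-44) + 71 + (-115) = -76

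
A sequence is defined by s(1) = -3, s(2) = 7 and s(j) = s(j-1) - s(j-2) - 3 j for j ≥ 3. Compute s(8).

s(3) = 7 - (-3) - 9 = 1
s(4) = 1 - 7 - 12 = -18
s(5) = (-18) - 1 - 15 = -34
s(6) = (-34) - (-18) - 18 = -34
s(7) = (-34) - (-34) - 21 = -21
s(8) = (-21) - (-34) - 24 = -11

-11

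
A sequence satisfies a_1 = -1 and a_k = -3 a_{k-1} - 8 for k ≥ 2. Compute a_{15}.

4782967

The fixed point is -8/(1 + 3) = -2, so a_k + 2 = -3(a_{k-1} + 2).
Hence a_k = 1·(-3)^{k-1} - 2.
a_{15} = 1·(-3)^{14} - 2 = 1·4782969 - 2 = 4782967.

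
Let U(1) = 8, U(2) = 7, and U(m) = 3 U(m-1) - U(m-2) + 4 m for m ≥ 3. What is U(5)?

247

U(3) = 3*7 - 8 + 12 = 25
U(4) = 3*25 - 7 + 16 = 84
U(5) = 3*84 - 25 + 20 = 247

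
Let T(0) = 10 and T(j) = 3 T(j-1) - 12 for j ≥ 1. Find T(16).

172186890

The fixed point is -12/(1 - 3) = 6, so T(j) - 6 = 3(T(j-1) - 6).
Hence T(j) = 4·3^j + 6.
T(16) = 4·3^{16} + 6 = 4·43046721 + 6 = 172186890.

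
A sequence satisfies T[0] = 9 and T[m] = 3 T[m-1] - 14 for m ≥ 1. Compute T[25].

1694577218893

The fixed point is -14/(1 - 3) = 7, so T[m] - 7 = 3(T[m-1] - 7).
Hence T[m] = 2·3^m + 7.
T[25] = 2·3^{25} + 7 = 2·847288609443 + 7 = 1694577218893.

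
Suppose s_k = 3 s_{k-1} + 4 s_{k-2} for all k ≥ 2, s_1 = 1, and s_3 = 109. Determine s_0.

Let s_0 = x.
s_2 = 3 + 4x
s_3 = 13 + 12x
So 13 + 12x = 109, giving x = 8.

8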